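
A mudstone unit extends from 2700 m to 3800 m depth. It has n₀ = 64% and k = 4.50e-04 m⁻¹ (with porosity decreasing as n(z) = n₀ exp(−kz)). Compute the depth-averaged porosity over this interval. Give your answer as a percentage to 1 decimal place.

Working in km (1 km = 1000 m; k in km⁻¹ = k in m⁻¹ × 1000):
⟨n⟩ = (1/(z₂−z₁)) ∫ n₀ e^(−kz) dz = n₀·(e^(−k·z₁) − e^(−k·z₂)) / (k·(z₂−z₁))
e^(−0.45×2.7) = 0.2967; e^(−0.45×3.8) = 0.1809
⟨n⟩ = 0.64 × (0.2967 − 0.1809) / (0.45 × 1.1) = 0.64 × 0.2340 = 0.1498

15.0%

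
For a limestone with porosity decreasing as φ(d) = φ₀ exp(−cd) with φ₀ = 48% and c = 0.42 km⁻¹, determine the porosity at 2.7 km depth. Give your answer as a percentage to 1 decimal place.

φ = φ₀·exp(−c·d) = 0.48 × exp(−0.42 × 2.7) = 0.48 × exp(−1.134)
  = 0.48 × 0.3217 = 0.1544

15.4%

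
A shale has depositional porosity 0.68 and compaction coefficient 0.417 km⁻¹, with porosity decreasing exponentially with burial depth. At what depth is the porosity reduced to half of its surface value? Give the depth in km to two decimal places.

n/n₀ = 1/2 ⇒ exp(−k·z) = 1/2 ⇒ z = ln(2) / k
z = 0.6931 / 0.417 = 1.662 km

1.66 km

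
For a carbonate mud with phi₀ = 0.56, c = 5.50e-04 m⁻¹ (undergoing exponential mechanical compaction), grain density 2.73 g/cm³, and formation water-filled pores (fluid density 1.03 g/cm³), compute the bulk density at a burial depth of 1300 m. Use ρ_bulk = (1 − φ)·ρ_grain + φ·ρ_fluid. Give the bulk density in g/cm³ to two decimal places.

Working in km (1 km = 1000 m; c in km⁻¹ = c in m⁻¹ × 1000):
Porosity at depth: phi = 0.56·exp(−0.55×1.3) = 0.56×0.4892 = 0.2739
Bulk density: ρ_b = (1−phi)ρ_g + phi·ρ_f = 0.7261×2.73 + 0.2739×1.03
       = 1.982 + 0.282 = 2.264 g/cm³

2.26 g/cm³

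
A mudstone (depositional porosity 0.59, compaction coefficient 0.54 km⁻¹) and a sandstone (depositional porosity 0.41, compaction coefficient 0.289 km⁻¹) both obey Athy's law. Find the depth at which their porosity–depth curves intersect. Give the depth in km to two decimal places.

1.45 km

Set φ₀ₐ e^(−βₐz) = φ₀ᵦ e^(−βᵦz) ⇒ ln(φ₀ₐ/φ₀ᵦ) = (βₐ − βᵦ)·z
z = ln(0.59/0.41) / (0.54 − 0.289) = 0.3640 / 0.251 = 1.450 km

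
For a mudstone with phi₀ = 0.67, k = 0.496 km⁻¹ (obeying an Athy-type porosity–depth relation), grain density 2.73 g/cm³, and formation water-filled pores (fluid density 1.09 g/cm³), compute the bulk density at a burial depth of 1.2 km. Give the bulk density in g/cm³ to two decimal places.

Porosity at depth: phi = 0.67·exp(−0.496×1.2) = 0.67×0.5515 = 0.3695
Bulk density: ρ_b = (1−phi)ρ_g + phi·ρ_f = 0.6305×2.73 + 0.3695×1.09
       = 1.721 + 0.403 = 2.124 g/cm³

2.12 g/cm³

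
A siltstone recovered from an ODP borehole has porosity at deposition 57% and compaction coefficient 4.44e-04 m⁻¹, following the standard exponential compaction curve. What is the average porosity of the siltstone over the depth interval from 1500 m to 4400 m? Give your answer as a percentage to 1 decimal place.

Working in km (1 km = 1000 m; k in km⁻¹ = k in m⁻¹ × 1000):
⟨φ⟩ = (1/(z₂−z₁)) ∫ φ₀ e^(−kz) dz = φ₀·(e^(−k·z₁) − e^(−k·z₂)) / (k·(z₂−z₁))
e^(−0.444×1.5) = 0.5138; e^(−0.444×4.4) = 0.1418
⟨φ⟩ = 0.57 × (0.5138 − 0.1418) / (0.444 × 2.9) = 0.57 × 0.2889 = 0.1647

16.5%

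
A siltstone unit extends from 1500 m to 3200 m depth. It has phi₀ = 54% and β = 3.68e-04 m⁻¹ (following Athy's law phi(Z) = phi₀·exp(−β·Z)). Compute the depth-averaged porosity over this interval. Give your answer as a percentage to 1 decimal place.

Working in km (1 km = 1000 m; β in km⁻¹ = β in m⁻¹ × 1000):
⟨phi⟩ = (1/(Z₂−Z₁)) ∫ phi₀ e^(−βZ) dZ = phi₀·(e^(−β·Z₁) − e^(−β·Z₂)) / (β·(Z₂−Z₁))
e^(−0.368×1.5) = 0.5758; e^(−0.368×3.2) = 0.3080
⟨phi⟩ = 0.54 × (0.5758 − 0.3080) / (0.368 × 1.7) = 0.54 × 0.4280 = 0.2311

23.1%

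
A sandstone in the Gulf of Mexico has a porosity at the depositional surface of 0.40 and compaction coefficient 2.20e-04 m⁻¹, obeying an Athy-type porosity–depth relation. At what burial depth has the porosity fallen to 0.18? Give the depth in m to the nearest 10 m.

3630 m

Working in km (1 km = 1000 m; c in km⁻¹ = c in m⁻¹ × 1000):
Invert Athy's law: d = ln(phi₀/phi) / c
d = ln(0.4/0.18) / 0.22 = ln(2.222) / 0.22 = 0.7985 / 0.22 = 3.630 km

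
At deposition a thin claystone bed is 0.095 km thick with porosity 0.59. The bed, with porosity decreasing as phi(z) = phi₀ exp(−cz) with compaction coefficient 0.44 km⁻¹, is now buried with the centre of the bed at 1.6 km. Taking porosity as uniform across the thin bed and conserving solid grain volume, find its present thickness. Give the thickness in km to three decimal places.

Porosity at 1.6 km: phi = 0.59·exp(−0.44×1.6) = 0.2918
Solid-volume conservation: h(1−phi) = h₀(1−phi₀) ⇒ h = h₀·(1−phi₀)/(1−phi)
h = 0.095 × (1 − 0.59)/(1 − 0.2918) = 0.095 × 0.5789 = 0.0550 km

0.055 km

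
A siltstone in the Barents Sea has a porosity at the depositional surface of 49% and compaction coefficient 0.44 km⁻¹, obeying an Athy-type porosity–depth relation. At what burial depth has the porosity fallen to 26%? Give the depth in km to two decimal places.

Invert Athy's law: d = ln(phi₀/phi) / k
d = ln(0.49/0.26) / 0.44 = ln(1.885) / 0.44 = 0.6337 / 0.44 = 1.440 km

1.44 km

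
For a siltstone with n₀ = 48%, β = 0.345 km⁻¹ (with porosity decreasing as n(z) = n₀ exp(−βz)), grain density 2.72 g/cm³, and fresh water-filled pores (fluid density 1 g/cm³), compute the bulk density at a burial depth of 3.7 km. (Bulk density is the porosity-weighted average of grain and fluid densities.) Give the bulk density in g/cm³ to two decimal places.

2.49 g/cm³

Porosity at depth: n = 0.48·exp(−0.345×3.7) = 0.48×0.2790 = 0.1339
Bulk density: ρ_b = (1−n)ρ_g + n·ρ_f = 0.8661×2.72 + 0.1339×1
       = 2.356 + 0.134 = 2.490 g/cm³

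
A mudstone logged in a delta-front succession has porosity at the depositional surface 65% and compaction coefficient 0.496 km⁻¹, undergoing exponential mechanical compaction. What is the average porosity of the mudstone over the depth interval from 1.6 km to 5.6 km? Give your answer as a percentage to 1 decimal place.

⟨phi⟩ = (1/(z₂−z₁)) ∫ phi₀ e^(−kz) dz = phi₀·(e^(−k·z₁) − e^(−k·z₂)) / (k·(z₂−z₁))
e^(−0.496×1.6) = 0.4522; e^(−0.496×5.6) = 0.0622
⟨phi⟩ = 0.65 × (0.4522 − 0.0622) / (0.496 × 4) = 0.65 × 0.1966 = 0.1278

12.8%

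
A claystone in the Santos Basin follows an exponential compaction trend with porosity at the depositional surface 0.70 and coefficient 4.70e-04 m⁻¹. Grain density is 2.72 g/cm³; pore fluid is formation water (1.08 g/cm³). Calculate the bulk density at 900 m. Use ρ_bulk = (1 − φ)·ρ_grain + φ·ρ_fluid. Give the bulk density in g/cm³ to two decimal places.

Working in km (1 km = 1000 m; k in km⁻¹ = k in m⁻¹ × 1000):
Porosity at depth: φ = 0.7·exp(−0.47×0.9) = 0.7×0.6551 = 0.4586
Bulk density: ρ_b = (1−φ)ρ_g + φ·ρ_f = 0.5414×2.72 + 0.4586×1.08
       = 1.473 + 0.495 = 1.968 g/cm³

1.97 g/cm³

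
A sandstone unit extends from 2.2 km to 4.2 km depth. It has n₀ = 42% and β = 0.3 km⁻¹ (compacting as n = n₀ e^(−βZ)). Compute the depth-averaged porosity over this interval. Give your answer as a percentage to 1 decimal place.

16.3%

⟨n⟩ = (1/(Z₂−Z₁)) ∫ n₀ e^(−βZ) dZ = n₀·(e^(−β·Z₁) − e^(−β·Z₂)) / (β·(Z₂−Z₁))
e^(−0.3×2.2) = 0.5169; e^(−0.3×4.2) = 0.2837
⟨n⟩ = 0.42 × (0.5169 − 0.2837) / (0.3 × 2) = 0.42 × 0.3887 = 0.1632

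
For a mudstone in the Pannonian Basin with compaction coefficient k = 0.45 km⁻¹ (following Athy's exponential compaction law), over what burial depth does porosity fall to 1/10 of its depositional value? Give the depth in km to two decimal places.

5.12 km

φ/φ₀ = 1/10 ⇒ exp(−k·Z) = 1/10 ⇒ Z = ln(10) / k
Z = 2.3026 / 0.45 = 5.117 km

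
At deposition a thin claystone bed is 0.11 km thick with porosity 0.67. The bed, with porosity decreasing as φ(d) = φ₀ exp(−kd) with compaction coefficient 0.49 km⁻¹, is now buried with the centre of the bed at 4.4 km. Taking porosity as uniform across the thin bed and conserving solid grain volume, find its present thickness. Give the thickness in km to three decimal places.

Porosity at 4.4 km: φ = 0.67·exp(−0.49×4.4) = 0.0776
Solid-volume conservation: h(1−φ) = h₀(1−φ₀) ⇒ h = h₀·(1−φ₀)/(1−φ)
h = 0.11 × (1 − 0.67)/(1 − 0.0776) = 0.11 × 0.3578 = 0.0394 km

0.039 km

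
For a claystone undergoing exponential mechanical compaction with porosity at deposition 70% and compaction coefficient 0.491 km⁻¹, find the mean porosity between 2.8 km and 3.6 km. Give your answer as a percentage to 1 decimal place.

⟨φ⟩ = (1/(z₂−z₁)) ∫ φ₀ e^(−cz) dz = φ₀·(e^(−c·z₁) − e^(−c·z₂)) / (c·(z₂−z₁))
e^(−0.491×2.8) = 0.2529; e^(−0.491×3.6) = 0.1707
⟨φ⟩ = 0.7 × (0.2529 − 0.1707) / (0.491 × 0.8) = 0.7 × 0.2091 = 0.1464

14.6%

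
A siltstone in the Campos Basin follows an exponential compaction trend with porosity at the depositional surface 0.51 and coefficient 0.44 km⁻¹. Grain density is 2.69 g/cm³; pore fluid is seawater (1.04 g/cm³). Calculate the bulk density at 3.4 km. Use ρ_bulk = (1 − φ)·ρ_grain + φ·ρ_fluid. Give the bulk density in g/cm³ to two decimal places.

Porosity at depth: phi = 0.51·exp(−0.44×3.4) = 0.51×0.2240 = 0.1143
Bulk density: ρ_b = (1−phi)ρ_g + phi·ρ_f = 0.8857×2.69 + 0.1143×1.04
       = 2.383 + 0.119 = 2.501 g/cm³

2.50 g/cm³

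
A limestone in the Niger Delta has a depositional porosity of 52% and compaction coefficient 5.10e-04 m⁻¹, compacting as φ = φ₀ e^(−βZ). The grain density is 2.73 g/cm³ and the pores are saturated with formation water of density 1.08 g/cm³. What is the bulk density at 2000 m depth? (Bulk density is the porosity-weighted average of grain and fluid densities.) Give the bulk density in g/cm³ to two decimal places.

Working in km (1 km = 1000 m; β in km⁻¹ = β in m⁻¹ × 1000):
Porosity at depth: φ = 0.52·exp(−0.51×2) = 0.52×0.3606 = 0.1875
Bulk density: ρ_b = (1−φ)ρ_g + φ·ρ_f = 0.8125×2.73 + 0.1875×1.08
       = 2.218 + 0.203 = 2.421 g/cm³

2.42 g/cm³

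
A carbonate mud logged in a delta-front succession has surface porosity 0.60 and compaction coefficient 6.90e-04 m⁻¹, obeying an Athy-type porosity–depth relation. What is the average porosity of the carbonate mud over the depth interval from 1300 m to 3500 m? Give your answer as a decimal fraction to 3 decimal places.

Working in km (1 km = 1000 m; c in km⁻¹ = c in m⁻¹ × 1000):
⟨φ⟩ = (1/(Z₂−Z₁)) ∫ φ₀ e^(−cZ) dZ = φ₀·(e^(−c·Z₁) − e^(−c·Z₂)) / (c·(Z₂−Z₁))
e^(−0.69×1.3) = 0.4078; e^(−0.69×3.5) = 0.0894
⟨φ⟩ = 0.6 × (0.4078 − 0.0894) / (0.69 × 2.2) = 0.6 × 0.2098 = 0.1259

0.126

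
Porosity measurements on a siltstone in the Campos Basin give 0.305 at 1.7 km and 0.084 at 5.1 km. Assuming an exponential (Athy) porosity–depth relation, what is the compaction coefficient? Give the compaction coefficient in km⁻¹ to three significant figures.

Athy: phi(Z) = phi₀ e^(−βZ) ⇒ phi₁/phi₂ = e^{β(Z₂−Z₁)} ⇒ β = ln(phi₁/phi₂)/(Z₂−Z₁)
β = ln(0.305/0.084) / (5.1 − 1.7) = ln(3.631) / 3.4 = 1.2895 / 3.4 = 0.3793 km⁻¹

0.379 km⁻¹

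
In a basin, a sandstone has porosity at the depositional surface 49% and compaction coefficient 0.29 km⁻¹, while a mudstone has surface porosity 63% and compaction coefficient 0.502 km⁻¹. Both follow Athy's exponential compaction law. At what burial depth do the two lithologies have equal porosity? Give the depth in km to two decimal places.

Set n₀ₐ e^(−kₐz) = n₀ᵦ e^(−kᵦz) ⇒ ln(n₀ₐ/n₀ᵦ) = (kₐ − kᵦ)·z
z = ln(0.49/0.63) / (0.29 − 0.502) = -0.2513 / -0.212 = 1.185 km

1.19 km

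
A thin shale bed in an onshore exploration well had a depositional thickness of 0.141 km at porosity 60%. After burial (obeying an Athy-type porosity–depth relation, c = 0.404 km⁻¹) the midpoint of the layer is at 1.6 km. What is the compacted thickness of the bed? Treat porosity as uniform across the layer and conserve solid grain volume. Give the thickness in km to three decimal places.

Porosity at 1.6 km: phi = 0.6·exp(−0.404×1.6) = 0.3144
Solid-volume conservation: h(1−phi) = h₀(1−phi₀) ⇒ h = h₀·(1−phi₀)/(1−phi)
h = 0.141 × (1 − 0.6)/(1 − 0.3144) = 0.141 × 0.5834 = 0.0823 km

0.082 km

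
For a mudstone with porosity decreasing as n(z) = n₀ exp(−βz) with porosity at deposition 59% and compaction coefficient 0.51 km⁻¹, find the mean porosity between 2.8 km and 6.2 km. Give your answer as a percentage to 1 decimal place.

6.7%

⟨n⟩ = (1/(z₂−z₁)) ∫ n₀ e^(−βz) dz = n₀·(e^(−β·z₁) − e^(−β·z₂)) / (β·(z₂−z₁))
e^(−0.51×2.8) = 0.2398; e^(−0.51×6.2) = 0.0423
⟨n⟩ = 0.59 × (0.2398 − 0.0423) / (0.51 × 3.4) = 0.59 × 0.1139 = 0.0672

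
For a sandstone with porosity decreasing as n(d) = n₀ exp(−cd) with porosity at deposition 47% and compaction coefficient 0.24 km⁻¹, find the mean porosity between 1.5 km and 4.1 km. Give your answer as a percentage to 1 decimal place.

⟨n⟩ = (1/(d₂−d₁)) ∫ n₀ e^(−cd) dd = n₀·(e^(−c·d₁) − e^(−c·d₂)) / (c·(d₂−d₁))
e^(−0.24×1.5) = 0.6977; e^(−0.24×4.1) = 0.3738
⟨n⟩ = 0.47 × (0.6977 − 0.3738) / (0.24 × 2.6) = 0.47 × 0.5190 = 0.2439

24.4%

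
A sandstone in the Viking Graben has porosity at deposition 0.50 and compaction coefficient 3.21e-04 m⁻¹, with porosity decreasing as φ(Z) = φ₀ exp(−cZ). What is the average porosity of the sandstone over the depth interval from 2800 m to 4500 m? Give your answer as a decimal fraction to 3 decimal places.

Working in km (1 km = 1000 m; c in km⁻¹ = c in m⁻¹ × 1000):
⟨φ⟩ = (1/(Z₂−Z₁)) ∫ φ₀ e^(−cZ) dZ = φ₀·(e^(−c·Z₁) − e^(−c·Z₂)) / (c·(Z₂−Z₁))
e^(−0.321×2.8) = 0.4071; e^(−0.321×4.5) = 0.2359
⟨φ⟩ = 0.5 × (0.4071 − 0.2359) / (0.321 × 1.7) = 0.5 × 0.3137 = 0.1569

0.157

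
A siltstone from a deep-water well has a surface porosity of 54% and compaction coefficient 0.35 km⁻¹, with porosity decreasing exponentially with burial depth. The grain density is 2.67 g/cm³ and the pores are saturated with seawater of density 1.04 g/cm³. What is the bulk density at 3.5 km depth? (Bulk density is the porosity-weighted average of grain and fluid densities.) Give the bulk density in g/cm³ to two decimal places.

2.41 g/cm³

Porosity at depth: φ = 0.54·exp(−0.35×3.5) = 0.54×0.2938 = 0.1586
Bulk density: ρ_b = (1−φ)ρ_g + φ·ρ_f = 0.8414×2.67 + 0.1586×1.04
       = 2.246 + 0.165 = 2.411 g/cm³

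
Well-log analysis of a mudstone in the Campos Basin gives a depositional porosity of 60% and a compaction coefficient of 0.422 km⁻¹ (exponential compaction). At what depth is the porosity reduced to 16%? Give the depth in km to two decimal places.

Invert Athy's law: z = ln(phi₀/phi) / β
z = ln(0.6/0.16) / 0.422 = ln(3.75) / 0.422 = 1.3218 / 0.422 = 3.132 km

3.13 km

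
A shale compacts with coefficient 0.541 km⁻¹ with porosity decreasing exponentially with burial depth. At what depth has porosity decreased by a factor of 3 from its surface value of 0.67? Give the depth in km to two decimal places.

phi/phi₀ = 1/3 ⇒ exp(−k·d) = 1/3 ⇒ d = ln(3) / k
d = 1.0986 / 0.541 = 2.031 km

2.03 km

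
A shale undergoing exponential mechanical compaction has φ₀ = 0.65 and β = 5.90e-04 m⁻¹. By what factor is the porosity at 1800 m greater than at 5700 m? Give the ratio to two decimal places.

Working in km (1 km = 1000 m; β in km⁻¹ = β in m⁻¹ × 1000):
φ(Z₁)/φ(Z₂) = e^(−β·Z₁)/e^(−β·Z₂) = e^{β(Z₂−Z₁)}
= exp(0.59 × 3.9) = exp(2.301) = 9.9842

9.98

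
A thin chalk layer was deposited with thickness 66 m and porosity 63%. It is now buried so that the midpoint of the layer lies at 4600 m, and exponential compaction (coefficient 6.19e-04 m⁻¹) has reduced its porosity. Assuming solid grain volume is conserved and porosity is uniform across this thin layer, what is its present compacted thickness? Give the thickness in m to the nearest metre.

25 m

Working in km (1 km = 1000 m; β in km⁻¹ = β in m⁻¹ × 1000):
Porosity at 4.6 km: phi = 0.63·exp(−0.619×4.6) = 0.0365
Solid-volume conservation: h(1−phi) = h₀(1−phi₀) ⇒ h = h₀·(1−phi₀)/(1−phi)
h = 0.066 × (1 − 0.63)/(1 − 0.0365) = 0.066 × 0.3840 = 0.0253 km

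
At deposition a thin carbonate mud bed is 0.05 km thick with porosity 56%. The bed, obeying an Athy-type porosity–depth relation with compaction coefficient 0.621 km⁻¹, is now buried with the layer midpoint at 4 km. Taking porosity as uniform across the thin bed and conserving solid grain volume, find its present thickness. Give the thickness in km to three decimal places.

Porosity at 4 km: phi = 0.56·exp(−0.621×4) = 0.0467
Solid-volume conservation: h(1−phi) = h₀(1−phi₀) ⇒ h = h₀·(1−phi₀)/(1−phi)
h = 0.05 × (1 − 0.56)/(1 − 0.0467) = 0.05 × 0.4616 = 0.0231 km

0.023 km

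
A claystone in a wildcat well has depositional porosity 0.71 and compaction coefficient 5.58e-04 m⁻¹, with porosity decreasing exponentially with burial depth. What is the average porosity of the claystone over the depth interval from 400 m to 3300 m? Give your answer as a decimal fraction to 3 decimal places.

Working in km (1 km = 1000 m; k in km⁻¹ = k in m⁻¹ × 1000):
⟨phi⟩ = (1/(d₂−d₁)) ∫ phi₀ e^(−kd) dd = phi₀·(e^(−k·d₁) − e^(−k·d₂)) / (k·(d₂−d₁))
e^(−0.558×0.4) = 0.8000; e^(−0.558×3.3) = 0.1586
⟨phi⟩ = 0.71 × (0.8000 − 0.1586) / (0.558 × 2.9) = 0.71 × 0.3963 = 0.2814

0.281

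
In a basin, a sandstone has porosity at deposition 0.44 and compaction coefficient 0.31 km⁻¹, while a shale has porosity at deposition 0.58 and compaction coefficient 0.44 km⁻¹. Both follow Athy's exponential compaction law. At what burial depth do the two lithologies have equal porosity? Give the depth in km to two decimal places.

Set phi₀ₐ e^(−kₐd) = phi₀ᵦ e^(−kᵦd) ⇒ ln(phi₀ₐ/phi₀ᵦ) = (kₐ − kᵦ)·d
d = ln(0.44/0.58) / (0.31 − 0.44) = -0.2763 / -0.13 = 2.125 km

2.13 km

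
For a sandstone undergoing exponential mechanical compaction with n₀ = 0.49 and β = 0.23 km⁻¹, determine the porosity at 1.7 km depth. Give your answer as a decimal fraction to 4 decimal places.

n = n₀·exp(−β·d) = 0.49 × exp(−0.23 × 1.7) = 0.49 × exp(−0.391)
  = 0.49 × 0.6764 = 0.3314

0.3314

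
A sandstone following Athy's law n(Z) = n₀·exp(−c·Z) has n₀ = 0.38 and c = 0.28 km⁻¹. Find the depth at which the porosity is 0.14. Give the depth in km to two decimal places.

3.57 km

Invert Athy's law: Z = ln(n₀/n) / c
Z = ln(0.38/0.14) / 0.28 = ln(2.714) / 0.28 = 0.9985 / 0.28 = 3.566 km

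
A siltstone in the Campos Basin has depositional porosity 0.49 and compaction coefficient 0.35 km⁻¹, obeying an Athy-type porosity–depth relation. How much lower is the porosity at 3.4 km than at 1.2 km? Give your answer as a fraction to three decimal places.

n(1.2) = 0.49·e^(−0.35×1.2) = 0.3220
n(3.4) = 0.49·e^(−0.35×3.4) = 0.1491
Δn = 0.3220 − 0.1491 = 0.1729

0.173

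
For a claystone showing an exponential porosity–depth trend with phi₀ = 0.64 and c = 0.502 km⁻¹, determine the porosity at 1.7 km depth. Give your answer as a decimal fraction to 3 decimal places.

phi = phi₀·exp(−c·d) = 0.64 × exp(−0.502 × 1.7) = 0.64 × exp(−0.8534)
  = 0.64 × 0.4260 = 0.2726

0.273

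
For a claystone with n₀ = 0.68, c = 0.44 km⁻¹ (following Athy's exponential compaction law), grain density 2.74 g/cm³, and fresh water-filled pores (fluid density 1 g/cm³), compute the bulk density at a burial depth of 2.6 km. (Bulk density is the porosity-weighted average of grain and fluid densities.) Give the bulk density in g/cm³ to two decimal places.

2.36 g/cm³

Porosity at depth: n = 0.68·exp(−0.44×2.6) = 0.68×0.3185 = 0.2166
Bulk density: ρ_b = (1−n)ρ_g + n·ρ_f = 0.7834×2.74 + 0.2166×1
       = 2.146 + 0.217 = 2.363 g/cm³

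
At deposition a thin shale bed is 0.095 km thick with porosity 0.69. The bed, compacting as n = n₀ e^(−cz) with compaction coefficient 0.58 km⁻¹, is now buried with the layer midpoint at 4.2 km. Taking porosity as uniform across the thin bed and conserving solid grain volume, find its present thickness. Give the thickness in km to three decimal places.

Porosity at 4.2 km: n = 0.69·exp(−0.58×4.2) = 0.0604
Solid-volume conservation: h(1−n) = h₀(1−n₀) ⇒ h = h₀·(1−n₀)/(1−n)
h = 0.095 × (1 − 0.69)/(1 − 0.0604) = 0.095 × 0.3299 = 0.0313 km

0.031 km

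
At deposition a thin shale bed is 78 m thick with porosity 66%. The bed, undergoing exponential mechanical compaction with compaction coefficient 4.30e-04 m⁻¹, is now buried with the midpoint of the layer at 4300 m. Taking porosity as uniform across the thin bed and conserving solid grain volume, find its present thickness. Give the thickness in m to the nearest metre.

30 m

Working in km (1 km = 1000 m; c in km⁻¹ = c in m⁻¹ × 1000):
Porosity at 4.3 km: n = 0.66·exp(−0.43×4.3) = 0.1039
Solid-volume conservation: h(1−n) = h₀(1−n₀) ⇒ h = h₀·(1−n₀)/(1−n)
h = 0.078 × (1 − 0.66)/(1 − 0.1039) = 0.078 × 0.3794 = 0.0296 km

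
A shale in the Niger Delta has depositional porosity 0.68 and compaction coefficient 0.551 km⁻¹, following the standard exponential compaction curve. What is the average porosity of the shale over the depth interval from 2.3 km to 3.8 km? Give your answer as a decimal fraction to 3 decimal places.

⟨φ⟩ = (1/(d₂−d₁)) ∫ φ₀ e^(−βd) dd = φ₀·(e^(−β·d₁) − e^(−β·d₂)) / (β·(d₂−d₁))
e^(−0.551×2.3) = 0.2816; e^(−0.551×3.8) = 0.1232
⟨φ⟩ = 0.68 × (0.2816 − 0.1232) / (0.551 × 1.5) = 0.68 × 0.1916 = 0.1303

0.130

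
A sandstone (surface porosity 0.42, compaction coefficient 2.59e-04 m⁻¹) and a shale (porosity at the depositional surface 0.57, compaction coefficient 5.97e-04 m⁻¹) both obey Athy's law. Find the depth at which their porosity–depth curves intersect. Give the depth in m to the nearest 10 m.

900 m

Working in km (1 km = 1000 m; β in km⁻¹ = β in m⁻¹ × 1000):
Set φ₀ₐ e^(−βₐd) = φ₀ᵦ e^(−βᵦd) ⇒ ln(φ₀ₐ/φ₀ᵦ) = (βₐ − βᵦ)·d
d = ln(0.42/0.57) / (0.259 − 0.597) = -0.3054 / -0.338 = 0.903 km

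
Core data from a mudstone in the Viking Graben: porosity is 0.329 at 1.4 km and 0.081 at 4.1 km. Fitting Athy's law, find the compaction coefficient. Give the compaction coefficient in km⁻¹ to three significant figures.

Athy: φ(z) = φ₀ e^(−kz) ⇒ φ₁/φ₂ = e^{k(z₂−z₁)} ⇒ k = ln(φ₁/φ₂)/(z₂−z₁)
k = ln(0.329/0.081) / (4.1 − 1.4) = ln(4.062) / 2.7 = 1.4016 / 2.7 = 0.5191 km⁻¹

0.519 km⁻¹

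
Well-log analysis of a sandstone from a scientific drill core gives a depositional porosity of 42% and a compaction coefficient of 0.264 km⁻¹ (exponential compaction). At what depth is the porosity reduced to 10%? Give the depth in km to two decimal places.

Invert Athy's law: z = ln(n₀/n) / k
z = ln(0.42/0.1) / 0.264 = ln(4.2) / 0.264 = 1.4351 / 0.264 = 5.436 km

5.44 km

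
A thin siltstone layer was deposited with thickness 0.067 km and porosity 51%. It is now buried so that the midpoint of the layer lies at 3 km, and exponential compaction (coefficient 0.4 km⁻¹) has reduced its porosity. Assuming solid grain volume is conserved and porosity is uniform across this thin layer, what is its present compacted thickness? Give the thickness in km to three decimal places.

Porosity at 3 km: φ = 0.51·exp(−0.4×3) = 0.1536
Solid-volume conservation: h(1−φ) = h₀(1−φ₀) ⇒ h = h₀·(1−φ₀)/(1−φ)
h = 0.067 × (1 − 0.51)/(1 − 0.1536) = 0.067 × 0.5789 = 0.0388 km

0.039 km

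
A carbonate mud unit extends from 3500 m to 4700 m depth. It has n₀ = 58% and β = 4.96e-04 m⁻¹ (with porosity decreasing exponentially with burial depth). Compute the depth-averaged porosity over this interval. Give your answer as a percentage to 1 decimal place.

7.7%

Working in km (1 km = 1000 m; β in km⁻¹ = β in m⁻¹ × 1000):
⟨n⟩ = (1/(Z₂−Z₁)) ∫ n₀ e^(−βZ) dZ = n₀·(e^(−β·Z₁) − e^(−β·Z₂)) / (β·(Z₂−Z₁))
e^(−0.496×3.5) = 0.1762; e^(−0.496×4.7) = 0.0972
⟨n⟩ = 0.58 × (0.1762 − 0.0972) / (0.496 × 1.2) = 0.58 × 0.1328 = 0.0770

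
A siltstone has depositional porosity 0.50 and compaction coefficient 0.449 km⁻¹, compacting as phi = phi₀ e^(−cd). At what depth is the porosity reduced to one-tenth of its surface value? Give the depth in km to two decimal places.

phi/phi₀ = 1/10 ⇒ exp(−c·d) = 1/10 ⇒ d = ln(10) / c
d = 2.3026 / 0.449 = 5.128 km

5.13 km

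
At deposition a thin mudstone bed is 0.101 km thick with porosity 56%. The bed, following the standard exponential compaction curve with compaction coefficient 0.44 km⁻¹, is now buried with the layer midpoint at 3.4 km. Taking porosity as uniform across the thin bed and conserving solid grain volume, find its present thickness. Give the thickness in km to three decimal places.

Porosity at 3.4 km: phi = 0.56·exp(−0.44×3.4) = 0.1255
Solid-volume conservation: h(1−phi) = h₀(1−phi₀) ⇒ h = h₀·(1−phi₀)/(1−phi)
h = 0.101 × (1 − 0.56)/(1 − 0.1255) = 0.101 × 0.5031 = 0.0508 km

0.051 km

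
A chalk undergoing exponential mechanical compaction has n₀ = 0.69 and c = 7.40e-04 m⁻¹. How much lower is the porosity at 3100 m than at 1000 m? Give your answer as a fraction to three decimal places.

0.260

Working in km (1 km = 1000 m; c in km⁻¹ = c in m⁻¹ × 1000):
n(1) = 0.69·e^(−0.74×1) = 0.3292
n(3.1) = 0.69·e^(−0.74×3.1) = 0.0696
Δn = 0.3292 − 0.0696 = 0.2596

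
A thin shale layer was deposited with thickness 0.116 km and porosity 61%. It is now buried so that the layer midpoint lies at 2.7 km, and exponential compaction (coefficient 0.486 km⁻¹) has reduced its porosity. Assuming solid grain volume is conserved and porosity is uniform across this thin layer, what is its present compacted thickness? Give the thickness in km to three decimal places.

0.054 km

Porosity at 2.7 km: φ = 0.61·exp(−0.486×2.7) = 0.1642
Solid-volume conservation: h(1−φ) = h₀(1−φ₀) ⇒ h = h₀·(1−φ₀)/(1−φ)
h = 0.116 × (1 − 0.61)/(1 − 0.1642) = 0.116 × 0.4666 = 0.0541 km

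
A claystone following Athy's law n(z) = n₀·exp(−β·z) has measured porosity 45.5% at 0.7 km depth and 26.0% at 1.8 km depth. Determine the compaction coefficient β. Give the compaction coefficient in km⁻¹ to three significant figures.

Athy: n(z) = n₀ e^(−βz) ⇒ n₁/n₂ = e^{β(z₂−z₁)} ⇒ β = ln(n₁/n₂)/(z₂−z₁)
β = ln(0.455/0.26) / (1.8 − 0.7) = ln(1.75) / 1.1 = 0.5596 / 1.1 = 0.5087 km⁻¹

0.509 km⁻¹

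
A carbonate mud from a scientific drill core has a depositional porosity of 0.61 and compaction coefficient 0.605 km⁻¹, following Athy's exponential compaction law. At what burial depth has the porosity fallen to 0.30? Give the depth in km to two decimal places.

1.17 km

Invert Athy's law: z = ln(φ₀/φ) / β
z = ln(0.61/0.3) / 0.605 = ln(2.033) / 0.605 = 0.7097 / 0.605 = 1.173 km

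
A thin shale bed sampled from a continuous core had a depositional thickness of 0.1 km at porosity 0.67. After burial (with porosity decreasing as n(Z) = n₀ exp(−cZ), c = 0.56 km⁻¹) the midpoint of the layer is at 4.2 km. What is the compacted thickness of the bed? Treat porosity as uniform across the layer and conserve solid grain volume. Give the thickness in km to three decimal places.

0.035 km

Porosity at 4.2 km: n = 0.67·exp(−0.56×4.2) = 0.0638
Solid-volume conservation: h(1−n) = h₀(1−n₀) ⇒ h = h₀·(1−n₀)/(1−n)
h = 0.1 × (1 − 0.67)/(1 − 0.0638) = 0.1 × 0.3525 = 0.0352 km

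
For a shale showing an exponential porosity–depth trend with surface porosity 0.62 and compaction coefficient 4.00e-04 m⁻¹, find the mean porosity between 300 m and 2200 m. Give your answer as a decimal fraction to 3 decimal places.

0.385

Working in km (1 km = 1000 m; k in km⁻¹ = k in m⁻¹ × 1000):
⟨φ⟩ = (1/(Z₂−Z₁)) ∫ φ₀ e^(−kZ) dZ = φ₀·(e^(−k·Z₁) − e^(−k·Z₂)) / (k·(Z₂−Z₁))
e^(−0.4×0.3) = 0.8869; e^(−0.4×2.2) = 0.4148
⟨φ⟩ = 0.62 × (0.8869 − 0.4148) / (0.4 × 1.9) = 0.62 × 0.6212 = 0.3852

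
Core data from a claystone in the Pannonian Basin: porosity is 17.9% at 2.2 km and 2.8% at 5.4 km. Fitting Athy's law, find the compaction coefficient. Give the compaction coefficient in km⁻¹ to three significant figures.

Athy: phi(d) = phi₀ e^(−kd) ⇒ phi₁/phi₂ = e^{k(d₂−d₁)} ⇒ k = ln(phi₁/phi₂)/(d₂−d₁)
k = ln(0.179/0.028) / (5.4 − 2.2) = ln(6.393) / 3.2 = 1.8552 / 3.2 = 0.5797 km⁻¹

0.580 km⁻¹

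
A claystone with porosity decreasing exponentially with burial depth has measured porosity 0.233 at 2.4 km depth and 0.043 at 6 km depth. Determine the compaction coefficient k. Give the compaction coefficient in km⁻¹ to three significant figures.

0.469 km⁻¹

Athy: n(Z) = n₀ e^(−kZ) ⇒ n₁/n₂ = e^{k(Z₂−Z₁)} ⇒ k = ln(n₁/n₂)/(Z₂−Z₁)
k = ln(0.233/0.043) / (6 − 2.4) = ln(5.419) / 3.6 = 1.6898 / 3.6 = 0.4694 km⁻¹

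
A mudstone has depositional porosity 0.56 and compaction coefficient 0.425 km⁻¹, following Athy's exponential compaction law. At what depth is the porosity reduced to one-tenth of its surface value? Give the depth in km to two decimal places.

5.42 km

phi/phi₀ = 1/10 ⇒ exp(−β·z) = 1/10 ⇒ z = ln(10) / β
z = 2.3026 / 0.425 = 5.418 km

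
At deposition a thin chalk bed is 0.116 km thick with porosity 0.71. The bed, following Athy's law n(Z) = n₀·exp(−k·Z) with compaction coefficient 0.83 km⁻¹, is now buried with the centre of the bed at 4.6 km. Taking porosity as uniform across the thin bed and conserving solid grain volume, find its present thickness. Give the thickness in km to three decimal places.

0.034 km

Porosity at 4.6 km: n = 0.71·exp(−0.83×4.6) = 0.0156
Solid-volume conservation: h(1−n) = h₀(1−n₀) ⇒ h = h₀·(1−n₀)/(1−n)
h = 0.116 × (1 − 0.71)/(1 − 0.0156) = 0.116 × 0.2946 = 0.0342 km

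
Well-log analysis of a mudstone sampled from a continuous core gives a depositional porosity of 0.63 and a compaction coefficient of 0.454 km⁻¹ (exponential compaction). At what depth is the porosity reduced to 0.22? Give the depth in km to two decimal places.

2.32 km

Invert Athy's law: Z = ln(n₀/n) / k
Z = ln(0.63/0.22) / 0.454 = ln(2.864) / 0.454 = 1.0521 / 0.454 = 2.317 km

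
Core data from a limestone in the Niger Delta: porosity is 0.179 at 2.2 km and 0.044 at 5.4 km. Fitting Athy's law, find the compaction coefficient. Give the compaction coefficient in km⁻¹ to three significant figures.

Athy: phi(d) = phi₀ e^(−βd) ⇒ phi₁/phi₂ = e^{β(d₂−d₁)} ⇒ β = ln(phi₁/phi₂)/(d₂−d₁)
β = ln(0.179/0.044) / (5.4 − 2.2) = ln(4.068) / 3.2 = 1.4032 / 3.2 = 0.4385 km⁻¹

0.438 km⁻¹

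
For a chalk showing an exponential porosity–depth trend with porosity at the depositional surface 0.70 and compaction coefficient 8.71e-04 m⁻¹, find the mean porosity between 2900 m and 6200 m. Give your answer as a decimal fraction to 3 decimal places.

0.018

Working in km (1 km = 1000 m; β in km⁻¹ = β in m⁻¹ × 1000):
⟨n⟩ = (1/(Z₂−Z₁)) ∫ n₀ e^(−βZ) dZ = n₀·(e^(−β·Z₁) − e^(−β·Z₂)) / (β·(Z₂−Z₁))
e^(−0.871×2.9) = 0.0800; e^(−0.871×6.2) = 0.0045
⟨n⟩ = 0.7 × (0.0800 − 0.0045) / (0.871 × 3.3) = 0.7 × 0.0263 = 0.0184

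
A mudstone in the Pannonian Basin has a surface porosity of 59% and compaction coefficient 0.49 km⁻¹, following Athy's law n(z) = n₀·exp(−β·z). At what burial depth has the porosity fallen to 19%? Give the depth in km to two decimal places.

Invert Athy's law: z = ln(n₀/n) / β
z = ln(0.59/0.19) / 0.49 = ln(3.105) / 0.49 = 1.1331 / 0.49 = 2.312 km

2.31 km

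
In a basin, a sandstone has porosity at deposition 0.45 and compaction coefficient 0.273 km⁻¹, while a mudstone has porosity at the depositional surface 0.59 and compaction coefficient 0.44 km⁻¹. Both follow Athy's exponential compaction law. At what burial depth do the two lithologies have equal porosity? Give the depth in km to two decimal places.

1.62 km

Set phi₀ₐ e^(−cₐz) = phi₀ᵦ e^(−cᵦz) ⇒ ln(phi₀ₐ/phi₀ᵦ) = (cₐ − cᵦ)·z
z = ln(0.45/0.59) / (0.273 − 0.44) = -0.2709 / -0.167 = 1.622 km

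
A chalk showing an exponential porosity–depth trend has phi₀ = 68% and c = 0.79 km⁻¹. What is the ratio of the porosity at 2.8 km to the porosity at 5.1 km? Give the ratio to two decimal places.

6.15

phi(Z₁)/phi(Z₂) = e^(−c·Z₁)/e^(−c·Z₂) = e^{c(Z₂−Z₁)}
= exp(0.79 × 2.3) = exp(1.817) = 6.1534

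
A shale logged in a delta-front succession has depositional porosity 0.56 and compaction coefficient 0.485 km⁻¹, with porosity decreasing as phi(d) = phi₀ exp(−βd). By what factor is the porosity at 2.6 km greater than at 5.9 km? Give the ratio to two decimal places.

phi(d₁)/phi(d₂) = e^(−β·d₁)/e^(−β·d₂) = e^{β(d₂−d₁)}
= exp(0.485 × 3.3) = exp(1.601) = 4.9555

4.96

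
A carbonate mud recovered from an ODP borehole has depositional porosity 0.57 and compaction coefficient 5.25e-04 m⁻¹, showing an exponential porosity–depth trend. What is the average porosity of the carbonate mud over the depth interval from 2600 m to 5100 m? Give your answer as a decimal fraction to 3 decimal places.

0.081

Working in km (1 km = 1000 m; c in km⁻¹ = c in m⁻¹ × 1000):
⟨φ⟩ = (1/(Z₂−Z₁)) ∫ φ₀ e^(−cZ) dZ = φ₀·(e^(−c·Z₁) − e^(−c·Z₂)) / (c·(Z₂−Z₁))
e^(−0.525×2.6) = 0.2554; e^(−0.525×5.1) = 0.0687
⟨φ⟩ = 0.57 × (0.2554 − 0.0687) / (0.525 × 2.5) = 0.57 × 0.1422 = 0.0811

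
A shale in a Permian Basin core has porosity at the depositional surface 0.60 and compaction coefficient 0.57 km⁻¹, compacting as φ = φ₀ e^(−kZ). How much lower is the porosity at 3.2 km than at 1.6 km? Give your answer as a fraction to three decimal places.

0.144

φ(1.6) = 0.6·e^(−0.57×1.6) = 0.2410
φ(3.2) = 0.6·e^(−0.57×3.2) = 0.0968
Δφ = 0.2410 − 0.0968 = 0.1442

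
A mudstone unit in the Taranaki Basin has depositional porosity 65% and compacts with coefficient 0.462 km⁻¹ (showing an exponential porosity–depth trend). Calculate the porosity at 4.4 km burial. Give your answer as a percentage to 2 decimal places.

8.51%

phi = phi₀·exp(−c·z) = 0.65 × exp(−0.462 × 4.4) = 0.65 × exp(−2.033)
  = 0.65 × 0.1310 = 0.0851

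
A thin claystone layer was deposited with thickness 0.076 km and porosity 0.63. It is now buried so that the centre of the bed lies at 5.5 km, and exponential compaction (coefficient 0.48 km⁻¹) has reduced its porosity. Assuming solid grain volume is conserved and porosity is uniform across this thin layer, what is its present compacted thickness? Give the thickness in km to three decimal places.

0.029 km

Porosity at 5.5 km: phi = 0.63·exp(−0.48×5.5) = 0.0450
Solid-volume conservation: h(1−phi) = h₀(1−phi₀) ⇒ h = h₀·(1−phi₀)/(1−phi)
h = 0.076 × (1 − 0.63)/(1 − 0.0450) = 0.076 × 0.3874 = 0.0294 km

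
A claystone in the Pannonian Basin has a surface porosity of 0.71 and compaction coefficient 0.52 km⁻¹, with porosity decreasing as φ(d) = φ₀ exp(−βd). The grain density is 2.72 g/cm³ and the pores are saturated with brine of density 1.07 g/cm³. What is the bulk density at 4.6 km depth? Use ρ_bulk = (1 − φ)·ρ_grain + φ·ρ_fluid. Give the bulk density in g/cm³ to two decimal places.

2.61 g/cm³

Porosity at depth: φ = 0.71·exp(−0.52×4.6) = 0.71×0.0914 = 0.0649
Bulk density: ρ_b = (1−φ)ρ_g + φ·ρ_f = 0.9351×2.72 + 0.0649×1.07
       = 2.543 + 0.069 = 2.613 g/cm³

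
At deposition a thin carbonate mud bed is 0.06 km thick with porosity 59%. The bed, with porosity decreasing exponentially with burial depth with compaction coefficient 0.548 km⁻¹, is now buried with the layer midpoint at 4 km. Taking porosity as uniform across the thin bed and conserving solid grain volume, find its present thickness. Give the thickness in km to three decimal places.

0.026 km

Porosity at 4 km: n = 0.59·exp(−0.548×4) = 0.0659
Solid-volume conservation: h(1−n) = h₀(1−n₀) ⇒ h = h₀·(1−n₀)/(1−n)
h = 0.06 × (1 − 0.59)/(1 − 0.0659) = 0.06 × 0.4389 = 0.0263 km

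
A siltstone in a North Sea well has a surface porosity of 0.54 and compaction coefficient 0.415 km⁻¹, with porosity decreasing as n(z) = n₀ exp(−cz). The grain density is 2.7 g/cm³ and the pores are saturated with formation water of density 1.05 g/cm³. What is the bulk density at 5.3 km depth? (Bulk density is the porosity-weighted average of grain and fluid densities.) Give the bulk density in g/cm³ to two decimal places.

2.60 g/cm³

Porosity at depth: n = 0.54·exp(−0.415×5.3) = 0.54×0.1109 = 0.0599
Bulk density: ρ_b = (1−n)ρ_g + n·ρ_f = 0.9401×2.7 + 0.0599×1.05
       = 2.538 + 0.063 = 2.601 g/cm³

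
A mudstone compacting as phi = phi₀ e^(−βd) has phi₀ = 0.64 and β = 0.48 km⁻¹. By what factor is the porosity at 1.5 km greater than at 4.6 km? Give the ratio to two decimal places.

phi(d₁)/phi(d₂) = e^(−β·d₁)/e^(−β·d₂) = e^{β(d₂−d₁)}
= exp(0.48 × 3.1) = exp(1.488) = 4.4282

4.43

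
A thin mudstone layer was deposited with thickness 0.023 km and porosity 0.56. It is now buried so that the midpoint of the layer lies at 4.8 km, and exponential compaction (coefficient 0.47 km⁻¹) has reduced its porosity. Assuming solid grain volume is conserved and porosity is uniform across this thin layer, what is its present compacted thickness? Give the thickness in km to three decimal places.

0.011 km

Porosity at 4.8 km: n = 0.56·exp(−0.47×4.8) = 0.0587
Solid-volume conservation: h(1−n) = h₀(1−n₀) ⇒ h = h₀·(1−n₀)/(1−n)
h = 0.023 × (1 − 0.56)/(1 − 0.0587) = 0.023 × 0.4674 = 0.0108 km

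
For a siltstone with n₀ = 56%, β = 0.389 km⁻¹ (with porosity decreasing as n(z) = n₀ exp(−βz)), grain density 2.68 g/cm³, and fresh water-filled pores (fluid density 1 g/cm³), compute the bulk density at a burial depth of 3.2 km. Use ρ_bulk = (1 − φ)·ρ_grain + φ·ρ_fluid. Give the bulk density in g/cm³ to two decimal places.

Porosity at depth: n = 0.56·exp(−0.389×3.2) = 0.56×0.2880 = 0.1613
Bulk density: ρ_b = (1−n)ρ_g + n·ρ_f = 0.8387×2.68 + 0.1613×1
       = 2.248 + 0.161 = 2.409 g/cm³

2.41 g/cm³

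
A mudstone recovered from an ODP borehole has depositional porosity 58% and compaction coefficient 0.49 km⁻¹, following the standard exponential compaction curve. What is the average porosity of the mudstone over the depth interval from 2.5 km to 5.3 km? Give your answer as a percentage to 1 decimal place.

9.3%

⟨phi⟩ = (1/(z₂−z₁)) ∫ phi₀ e^(−cz) dz = phi₀·(e^(−c·z₁) − e^(−c·z₂)) / (c·(z₂−z₁))
e^(−0.49×2.5) = 0.2938; e^(−0.49×5.3) = 0.0745
⟨phi⟩ = 0.58 × (0.2938 − 0.0745) / (0.49 × 2.8) = 0.58 × 0.1598 = 0.0927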